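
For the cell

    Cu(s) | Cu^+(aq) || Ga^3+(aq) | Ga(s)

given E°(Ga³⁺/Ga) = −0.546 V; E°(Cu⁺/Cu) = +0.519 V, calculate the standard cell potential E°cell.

By convention the left-hand electrode in cell notation is the anode (oxidation) and the right-hand electrode is the cathode (reduction).
E°cell = E°(right) − E°(left) = −0.546 − (+0.519) = −1.065 V.
The negative sign shows that, as written, the cell would require an external voltage to drive the reaction.

−1.065 V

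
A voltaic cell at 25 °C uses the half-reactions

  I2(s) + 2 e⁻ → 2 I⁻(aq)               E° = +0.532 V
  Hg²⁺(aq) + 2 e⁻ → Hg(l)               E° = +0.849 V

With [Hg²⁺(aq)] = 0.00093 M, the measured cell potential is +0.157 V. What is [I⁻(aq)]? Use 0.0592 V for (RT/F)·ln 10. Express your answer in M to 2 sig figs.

Hg²⁺/Hg is the cathode (higher E°); E°cell = +0.849 − (+0.532) = +0.317 V with n = 2.
From the Nernst equation, log Q = n(E° − E)/0.0592 = 2·(+0.317 − (+0.157))/0.0592 = 5.405.
The balanced reaction is Hg²⁺(aq) + 2 I⁻(aq) → Hg(l) + I2(s), so Q = 1 / ([Hg²⁺(aq)]·[I⁻(aq)]^2).
Isolating [I⁻(aq)] in Q = 10^{5.405} yields log [I⁻(aq)] = −1.187, i.e. 0.065 M.

0.065 M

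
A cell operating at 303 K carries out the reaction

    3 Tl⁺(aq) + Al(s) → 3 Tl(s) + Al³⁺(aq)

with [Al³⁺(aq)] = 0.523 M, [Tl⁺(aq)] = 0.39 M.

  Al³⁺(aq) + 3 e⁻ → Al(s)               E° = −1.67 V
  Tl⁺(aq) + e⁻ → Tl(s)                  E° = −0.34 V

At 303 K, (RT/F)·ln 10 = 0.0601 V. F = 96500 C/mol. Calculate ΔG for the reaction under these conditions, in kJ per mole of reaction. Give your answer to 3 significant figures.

−380 kJ/mol

E°cell = −0.34 − (−1.67) = +1.33 V; the balanced reaction transfers n = 3 electrons.
Q = [Al³⁺(aq)] / [Tl⁺(aq)]^3 = 8.82, so log Q = 0.945 and E = +1.33 − (0.0601/3)(0.945) = +1.3111 V.
Then ΔG = −nFE = −3 × 96500 × +1.3111 J/mol = −380 kJ/mol.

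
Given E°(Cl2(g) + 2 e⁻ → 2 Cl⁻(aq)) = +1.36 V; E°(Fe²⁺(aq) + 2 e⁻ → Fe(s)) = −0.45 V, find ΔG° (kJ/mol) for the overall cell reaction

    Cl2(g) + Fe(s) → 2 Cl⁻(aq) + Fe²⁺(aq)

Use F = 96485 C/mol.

−349 kJ/mol

In the reaction as written Cl2(g) is reduced, so the Cl₂/Cl⁻ couple is the cathode and Fe²⁺/Fe is the anode.
E°cell = +1.36 − (−0.45) = +1.81 V; balancing electrons gives n = 2.
ΔG° = −nFE°cell = −(2)(96485)(+1.81) J/mol = −349 kJ/mol.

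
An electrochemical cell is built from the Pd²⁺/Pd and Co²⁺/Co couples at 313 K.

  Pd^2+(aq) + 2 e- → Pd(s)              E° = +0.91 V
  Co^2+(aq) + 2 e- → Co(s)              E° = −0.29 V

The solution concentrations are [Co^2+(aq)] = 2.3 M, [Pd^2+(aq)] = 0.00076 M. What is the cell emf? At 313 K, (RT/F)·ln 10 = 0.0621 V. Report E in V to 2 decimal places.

Pd²⁺/Pd is reduced (cathode, E° = +0.91 V) and Co²⁺/Co is oxidized (anode).
E°cell = E°cat − E°an = +0.91 − (−0.29) = +1.20 V; n = 2.
The balanced reaction is Pd^2+(aq) + Co(s) → Pd(s) + Co^2+(aq), so Q = [Co^2+(aq)] / [Pd^2+(aq)] = 3.03×10^3 and log Q = 3.481.
Applying E = E° − (RT ln10/nF)·log Q gives +1.20 − (0.0621/2)(3.481) = +1.09 V.

+1.09 V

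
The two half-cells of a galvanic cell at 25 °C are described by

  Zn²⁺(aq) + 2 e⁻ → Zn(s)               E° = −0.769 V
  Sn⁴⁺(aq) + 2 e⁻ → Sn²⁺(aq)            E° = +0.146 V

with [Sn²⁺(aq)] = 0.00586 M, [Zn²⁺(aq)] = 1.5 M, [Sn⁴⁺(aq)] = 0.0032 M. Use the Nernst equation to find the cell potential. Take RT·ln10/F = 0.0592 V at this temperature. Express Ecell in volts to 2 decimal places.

+0.90 V

Since E°(Sn⁴⁺/Sn²⁺) > E°(Zn²⁺/Zn), Sn⁴⁺/Sn²⁺ serves as the cathode.
The standard potential is +0.146 − (−0.769) = +0.915 V and the balanced reaction transfers n = 2 electrons.
Balancing gives Sn⁴⁺(aq) + Zn(s) → Sn²⁺(aq) + Zn²⁺(aq); hence Q = ([Sn²⁺(aq)]·[Zn²⁺(aq)]) / [Sn⁴⁺(aq)] = 2.75 (log Q = 0.439).
By the Nernst equation, E = +0.915 − (0.0592/2)·(0.439) = +0.90 V.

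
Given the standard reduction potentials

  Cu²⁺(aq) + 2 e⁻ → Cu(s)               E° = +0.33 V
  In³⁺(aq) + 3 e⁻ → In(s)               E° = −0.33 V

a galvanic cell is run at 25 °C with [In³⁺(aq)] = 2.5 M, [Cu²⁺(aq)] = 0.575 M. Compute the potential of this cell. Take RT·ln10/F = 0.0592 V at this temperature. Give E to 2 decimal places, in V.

The Cu²⁺/Cu couple has the more positive E°, so it is the cathode; In³⁺/In is the anode.
E°cell = E°cat − E°an = +0.33 − (−0.33) = +0.66 V; n = 6.
The balanced reaction is 3 Cu²⁺(aq) + 2 In(s) → 3 Cu(s) + 2 In³⁺(aq), so Q = [In³⁺(aq)]^2 / [Cu²⁺(aq)]^3 = 32.9 and log Q = 1.517.
Applying E = E° − (RT ln10/nF)·log Q gives +0.66 − (0.0592/6)(1.517) = +0.65 V.

+0.65 V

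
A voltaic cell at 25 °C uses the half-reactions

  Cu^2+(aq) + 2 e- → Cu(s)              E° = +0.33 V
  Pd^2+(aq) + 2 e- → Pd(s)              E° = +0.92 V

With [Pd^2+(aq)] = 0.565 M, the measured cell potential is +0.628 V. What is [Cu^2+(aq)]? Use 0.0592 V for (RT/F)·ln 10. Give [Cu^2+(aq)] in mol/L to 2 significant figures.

The Pd²⁺/Pd couple has the larger reduction potential, so it is the cathode: E°cell = +0.92 − (+0.33) = +0.59 V and n = 2.
From the Nernst equation, log Q = n(E° − E)/0.0592 = 2·(+0.59 − (+0.628))/0.0592 = −1.284.
Balancing electrons gives Pd^2+(aq) + Cu(s) → Pd(s) + Cu^2+(aq); thus Q = [Cu^2+(aq)] / [Pd^2+(aq)].
Isolating [Cu^2+(aq)] in Q = 10^{−1.284} yields log [Cu^2+(aq)] = −1.532, i.e. 0.029 M.

0.029 M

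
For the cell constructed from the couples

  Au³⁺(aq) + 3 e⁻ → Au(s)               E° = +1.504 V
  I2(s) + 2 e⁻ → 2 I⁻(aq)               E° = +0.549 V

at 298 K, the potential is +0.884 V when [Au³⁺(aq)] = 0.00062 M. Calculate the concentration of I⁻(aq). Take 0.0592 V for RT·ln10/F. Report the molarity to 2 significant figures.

0.74 M

With Au³⁺/Au at the cathode and I₂/I⁻ at the anode, E°cell = +1.504 − (+0.549) = +0.955 V (n = 6).
Rearranging E = E° − (0.0592/n)·log Q gives log Q = 6(+0.955 − (+0.884))/0.0592 = 7.196.
The balanced reaction is 2 Au³⁺(aq) + 6 I⁻(aq) → 2 Au(s) + 3 I2(s), so Q = 1 / ([Au³⁺(aq)]^2·[I⁻(aq)]^6).
Isolating [I⁻(aq)] in Q = 10^{7.196} yields log [I⁻(aq)] = −0.130, i.e. 0.74 M.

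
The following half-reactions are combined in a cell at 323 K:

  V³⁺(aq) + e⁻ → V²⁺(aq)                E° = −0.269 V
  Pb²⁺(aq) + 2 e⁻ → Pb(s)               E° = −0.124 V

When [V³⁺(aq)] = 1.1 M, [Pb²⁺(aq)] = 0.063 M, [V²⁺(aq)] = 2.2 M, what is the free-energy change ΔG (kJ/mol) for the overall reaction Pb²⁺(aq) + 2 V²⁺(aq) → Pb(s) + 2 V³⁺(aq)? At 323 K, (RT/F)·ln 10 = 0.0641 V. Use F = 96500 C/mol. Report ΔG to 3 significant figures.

−24.3 kJ/mol

E°cell = −0.124 − (−0.269) = +0.145 V; the balanced reaction transfers n = 2 electrons.
The reaction quotient is [V³⁺(aq)]^2 / ([Pb²⁺(aq)]·[V²⁺(aq)]^2) = 3.97; by Nernst, E = +0.145 − (0.0641/2)(0.599) = +0.1258 V.
Then ΔG = −nFE = −2 × 96500 × +0.1258 J/mol = −24.3 kJ/mol.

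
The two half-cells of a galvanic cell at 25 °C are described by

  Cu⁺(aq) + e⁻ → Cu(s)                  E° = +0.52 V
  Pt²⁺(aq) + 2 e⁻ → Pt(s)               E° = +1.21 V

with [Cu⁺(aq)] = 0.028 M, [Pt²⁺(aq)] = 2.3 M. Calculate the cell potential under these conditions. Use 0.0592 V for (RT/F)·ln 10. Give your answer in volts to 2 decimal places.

+0.79 V

Pt²⁺/Pt is reduced (cathode, E° = +1.21 V) and Cu⁺/Cu is oxidized (anode).
E°cell = +1.21 − (+0.52) = +0.69 V, with n = 2 electrons transferred.
For the overall reaction Pt²⁺(aq) + 2 Cu(s) → Pt(s) + 2 Cu⁺(aq), Q = [Cu⁺(aq)]^2 / [Pt²⁺(aq)] = 0.000341, giving log Q = −3.467.
Applying E = E° − (RT ln10/nF)·log Q gives +0.69 − (0.0592/2)(−3.467) = +0.79 V.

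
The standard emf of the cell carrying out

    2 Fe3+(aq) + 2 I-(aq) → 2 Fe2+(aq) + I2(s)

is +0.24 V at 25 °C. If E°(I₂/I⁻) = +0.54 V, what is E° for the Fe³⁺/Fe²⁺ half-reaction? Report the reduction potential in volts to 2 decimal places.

+0.78 V

In the reaction as written the Fe³⁺/Fe²⁺ couple is reduced (cathode) and I₂/I⁻ is oxidized (anode), so E°cell = E°(Fe³⁺/Fe²⁺) − E°(I₂/I⁻).
E°(Fe³⁺/Fe²⁺) = E°cell + E°(anode) = +0.24 + (+0.54) = +0.78 V.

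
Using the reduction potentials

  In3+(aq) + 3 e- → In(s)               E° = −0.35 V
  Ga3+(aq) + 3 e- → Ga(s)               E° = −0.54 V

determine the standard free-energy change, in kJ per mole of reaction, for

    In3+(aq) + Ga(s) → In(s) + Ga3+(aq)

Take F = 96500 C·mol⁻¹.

In the reaction as written In3+(aq) is reduced, so the In³⁺/In couple is the cathode and Ga³⁺/Ga is the anode.
E°cell = −0.35 − (−0.54) = +0.19 V; balancing electrons gives n = 3.
ΔG° = −nFE°cell = −(3)(96500)(+0.19) J/mol = −55.0 kJ/mol.

−55.0 kJ/mol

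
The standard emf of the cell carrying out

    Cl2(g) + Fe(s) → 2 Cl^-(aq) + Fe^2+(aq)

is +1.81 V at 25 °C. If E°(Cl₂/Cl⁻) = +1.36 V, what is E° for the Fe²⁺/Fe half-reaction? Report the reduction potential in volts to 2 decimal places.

−0.45 V

In the reaction as written the Cl₂/Cl⁻ couple is reduced (cathode) and Fe²⁺/Fe is oxidized (anode), so E°cell = E°(Cl₂/Cl⁻) − E°(Fe²⁺/Fe).
E°(Fe²⁺/Fe) = E°(cathode) − E°cell = +1.36 − (+1.81) = −0.45 V.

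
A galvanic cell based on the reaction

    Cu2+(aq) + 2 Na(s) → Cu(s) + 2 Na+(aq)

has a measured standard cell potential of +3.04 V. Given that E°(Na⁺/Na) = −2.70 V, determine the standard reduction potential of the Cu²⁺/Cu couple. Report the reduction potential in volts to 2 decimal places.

+0.34 V

In the reaction as written the Cu²⁺/Cu couple is reduced (cathode) and Na⁺/Na is oxidized (anode), so E°cell = E°(Cu²⁺/Cu) − E°(Na⁺/Na).
E°(Cu²⁺/Cu) = E°cell + E°(anode) = +3.04 + (−2.70) = +0.34 V.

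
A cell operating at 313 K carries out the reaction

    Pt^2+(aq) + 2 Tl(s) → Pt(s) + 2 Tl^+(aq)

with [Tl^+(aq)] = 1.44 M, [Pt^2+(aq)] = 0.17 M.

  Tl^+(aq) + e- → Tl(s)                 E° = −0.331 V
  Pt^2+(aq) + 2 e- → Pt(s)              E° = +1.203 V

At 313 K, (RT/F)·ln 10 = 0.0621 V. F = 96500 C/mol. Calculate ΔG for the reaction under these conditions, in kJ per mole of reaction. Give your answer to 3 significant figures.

−290 kJ/mol

E°cell = +1.203 − (−0.331) = +1.534 V; the balanced reaction transfers n = 2 electrons.
Q = [Tl^+(aq)]^2 / [Pt^2+(aq)] = 12.2, so log Q = 1.086 and E = +1.534 − (0.0621/2)(1.086) = +1.5003 V.
Then ΔG = −nFE = −2 × 96500 × +1.5003 J/mol = −290 kJ/mol.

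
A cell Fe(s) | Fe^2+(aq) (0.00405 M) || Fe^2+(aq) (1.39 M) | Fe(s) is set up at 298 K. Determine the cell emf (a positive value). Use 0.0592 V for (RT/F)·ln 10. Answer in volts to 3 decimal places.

0.075 V

For a concentration cell E°cell = 0, since both electrodes use the same couple.
The compartment with the higher Fe^2+(aq) concentration (1.39 M) acts as the cathode; ions are reduced there and produced at the dilute (0.00405 M) anode.
With n = 2, Ecell = −(0.0592/2)·log([dilute]/[conc]) = −(0.0592/2)·log(0.00405/1.39) = +0.075 V.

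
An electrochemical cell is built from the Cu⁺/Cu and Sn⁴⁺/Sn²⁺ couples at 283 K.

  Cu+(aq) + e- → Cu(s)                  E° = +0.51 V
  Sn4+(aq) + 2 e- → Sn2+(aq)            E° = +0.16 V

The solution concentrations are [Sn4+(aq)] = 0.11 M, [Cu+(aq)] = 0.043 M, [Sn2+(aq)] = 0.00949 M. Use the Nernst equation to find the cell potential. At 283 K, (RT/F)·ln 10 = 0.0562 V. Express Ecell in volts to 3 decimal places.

+0.243 V

Since E°(Cu⁺/Cu) > E°(Sn⁴⁺/Sn²⁺), Cu⁺/Cu serves as the cathode.
The standard potential is +0.51 − (+0.16) = +0.35 V and the balanced reaction transfers n = 2 electrons.
Balancing gives 2 Cu+(aq) + Sn2+(aq) → 2 Cu(s) + Sn4+(aq); hence Q = [Sn4+(aq)] / ([Cu+(aq)]^2·[Sn2+(aq)]) = 6.27×10^3 (log Q = 3.797).
Applying E = E° − (RT ln10/nF)·log Q gives +0.35 − (0.0562/2)(3.797) = +0.243 V.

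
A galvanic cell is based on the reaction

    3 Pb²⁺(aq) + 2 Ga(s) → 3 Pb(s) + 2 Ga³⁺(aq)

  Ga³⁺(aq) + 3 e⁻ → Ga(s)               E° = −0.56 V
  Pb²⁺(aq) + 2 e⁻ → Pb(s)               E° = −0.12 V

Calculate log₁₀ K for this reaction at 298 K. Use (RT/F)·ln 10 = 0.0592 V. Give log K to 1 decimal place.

The Pb²⁺/Pb couple is reduced (cathode); E°cell = −0.12 − (−0.56) = +0.44 V with n = 6.
At equilibrium E = 0, so log K = nE°cell / 0.0592 = (6)(+0.44) / 0.0592 = 44.6.

log K = 44.6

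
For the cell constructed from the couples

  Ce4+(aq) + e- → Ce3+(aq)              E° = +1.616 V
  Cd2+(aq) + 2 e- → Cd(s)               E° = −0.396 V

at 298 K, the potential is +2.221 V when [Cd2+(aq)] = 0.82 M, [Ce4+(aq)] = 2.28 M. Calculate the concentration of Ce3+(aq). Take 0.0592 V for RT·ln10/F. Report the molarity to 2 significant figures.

0.00074 M

With Ce⁴⁺/Ce³⁺ at the cathode and Cd²⁺/Cd at the anode, E°cell = +1.616 − (−0.396) = +2.012 V (n = 2).
Since E = E° − (0.0592/n)·log Q, log Q = n(E° − E)/0.0592 = −7.061.
The balanced reaction is 2 Ce4+(aq) + Cd(s) → 2 Ce3+(aq) + Cd2+(aq), so Q = ([Ce3+(aq)]^2·[Cd2+(aq)]) / [Ce4+(aq)]^2.
Isolating [Ce3+(aq)] in Q = 10^{−7.061} yields log [Ce3+(aq)] = −3.129, i.e. 0.00074 M.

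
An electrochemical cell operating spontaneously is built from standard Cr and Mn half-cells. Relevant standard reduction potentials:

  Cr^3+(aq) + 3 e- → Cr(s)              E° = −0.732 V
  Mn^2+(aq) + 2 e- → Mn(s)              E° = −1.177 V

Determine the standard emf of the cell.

Of the two couples in this cell, the one with the more positive reduction potential is reduced at the cathode: here that is Cr³⁺/Cr (−0.732 V); Mn²⁺/Mn (−1.177 V) is the anode.
E°cell = E°(cathode) − E°(anode) = −0.732 − (−1.177) = +0.445 V.

+0.445 V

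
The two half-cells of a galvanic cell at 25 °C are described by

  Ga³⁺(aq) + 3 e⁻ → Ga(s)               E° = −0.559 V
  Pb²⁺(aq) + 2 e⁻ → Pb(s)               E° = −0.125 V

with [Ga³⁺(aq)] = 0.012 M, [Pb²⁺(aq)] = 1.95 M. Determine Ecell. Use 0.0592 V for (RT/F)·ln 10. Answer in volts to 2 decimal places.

+0.48 V

Since E°(Pb²⁺/Pb) > E°(Ga³⁺/Ga), Pb²⁺/Pb serves as the cathode.
E°cell = E°cat − E°an = −0.125 − (−0.559) = +0.434 V; n = 6.
For the overall reaction 3 Pb²⁺(aq) + 2 Ga(s) → 3 Pb(s) + 2 Ga³⁺(aq), Q = [Ga³⁺(aq)]^2 / [Pb²⁺(aq)]^3 = 1.94×10^−5, giving log Q = −4.712.
By the Nernst equation, E = +0.434 − (0.0592/6)·(−4.712) = +0.48 V.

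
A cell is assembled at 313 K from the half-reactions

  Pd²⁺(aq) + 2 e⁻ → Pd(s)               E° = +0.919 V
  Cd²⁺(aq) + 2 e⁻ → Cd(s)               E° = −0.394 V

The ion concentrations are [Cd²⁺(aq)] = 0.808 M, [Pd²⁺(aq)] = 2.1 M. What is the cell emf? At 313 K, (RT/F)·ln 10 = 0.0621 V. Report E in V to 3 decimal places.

+1.326 V

Pd²⁺/Pd is reduced (cathode, E° = +0.919 V) and Cd²⁺/Cd is oxidized (anode).
E°cell = +0.919 − (−0.394) = +1.313 V, with n = 2 electrons transferred.
The balanced reaction is Pd²⁺(aq) + Cd(s) → Pd(s) + Cd²⁺(aq), so Q = [Cd²⁺(aq)] / [Pd²⁺(aq)] = 0.385 and log Q = −0.415.
By the Nernst equation, E = +1.313 − (0.0621/2)·(−0.415) = +1.326 V.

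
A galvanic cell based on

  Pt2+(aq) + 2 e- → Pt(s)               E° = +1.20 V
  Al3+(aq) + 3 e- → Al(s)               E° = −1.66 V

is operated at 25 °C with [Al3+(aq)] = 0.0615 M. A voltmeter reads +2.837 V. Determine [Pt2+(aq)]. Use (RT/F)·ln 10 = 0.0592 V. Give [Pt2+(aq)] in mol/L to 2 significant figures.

0.026 M

The Pt²⁺/Pt couple has the larger reduction potential, so it is the cathode: E°cell = +1.20 − (−1.66) = +2.86 V and n = 6.
Rearranging E = E° − (0.0592/n)·log Q gives log Q = 6(+2.86 − (+2.837))/0.0592 = 2.331.
For 3 Pt2+(aq) + 2 Al(s) → 3 Pt(s) + 2 Al3+(aq), the reaction quotient is Q = [Al3+(aq)]^2 / [Pt2+(aq)]^3.
Isolating [Pt2+(aq)] in Q = 10^{2.331} yields log [Pt2+(aq)] = −1.584, i.e. 0.026 M.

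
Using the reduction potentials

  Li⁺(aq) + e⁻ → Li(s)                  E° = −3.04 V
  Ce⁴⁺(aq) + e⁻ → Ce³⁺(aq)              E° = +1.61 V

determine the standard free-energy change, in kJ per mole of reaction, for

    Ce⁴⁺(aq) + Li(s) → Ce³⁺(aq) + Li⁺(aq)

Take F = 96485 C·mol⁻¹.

In the reaction as written Ce⁴⁺(aq) is reduced, so the Ce⁴⁺/Ce³⁺ couple is the cathode and Li⁺/Li is the anode.
E°cell = +1.61 − (−3.04) = +4.65 V; balancing electrons gives n = 1.
ΔG° = −nFE°cell = −(1)(96485)(+4.65) J/mol = −449 kJ/mol.

−449 kJ/mol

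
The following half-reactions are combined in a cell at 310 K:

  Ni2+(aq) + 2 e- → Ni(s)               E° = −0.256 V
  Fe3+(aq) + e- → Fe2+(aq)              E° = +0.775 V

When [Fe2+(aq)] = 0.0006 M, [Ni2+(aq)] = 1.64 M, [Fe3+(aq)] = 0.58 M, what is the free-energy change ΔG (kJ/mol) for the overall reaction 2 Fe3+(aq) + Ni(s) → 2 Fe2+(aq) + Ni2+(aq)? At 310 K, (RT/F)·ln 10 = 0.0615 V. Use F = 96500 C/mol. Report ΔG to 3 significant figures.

With Fe³⁺/Fe²⁺ reduced at the cathode, E°cell = +0.775 − (−0.256) = +1.031 V and n = 2.
Q = ([Fe2+(aq)]^2·[Ni2+(aq)]) / [Fe3+(aq)]^2 = 1.76×10^−6, so log Q = −5.756 and E = +1.031 − (0.0615/2)(−5.756) = +1.2080 V.
Finally ΔG = −nFE = −(2)(96500 C/mol)(+1.2080 V) = −233 kJ/mol.

−233 kJ/mol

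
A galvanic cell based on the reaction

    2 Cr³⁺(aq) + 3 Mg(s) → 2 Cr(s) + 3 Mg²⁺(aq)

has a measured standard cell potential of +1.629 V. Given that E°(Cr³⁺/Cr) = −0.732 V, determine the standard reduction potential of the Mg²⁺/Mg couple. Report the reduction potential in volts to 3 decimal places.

−2.361 V

In the reaction as written the Cr³⁺/Cr couple is reduced (cathode) and Mg²⁺/Mg is oxidized (anode), so E°cell = E°(Cr³⁺/Cr) − E°(Mg²⁺/Mg).
E°(Mg²⁺/Mg) = E°(cathode) − E°cell = −0.732 − (+1.629) = −2.361 V.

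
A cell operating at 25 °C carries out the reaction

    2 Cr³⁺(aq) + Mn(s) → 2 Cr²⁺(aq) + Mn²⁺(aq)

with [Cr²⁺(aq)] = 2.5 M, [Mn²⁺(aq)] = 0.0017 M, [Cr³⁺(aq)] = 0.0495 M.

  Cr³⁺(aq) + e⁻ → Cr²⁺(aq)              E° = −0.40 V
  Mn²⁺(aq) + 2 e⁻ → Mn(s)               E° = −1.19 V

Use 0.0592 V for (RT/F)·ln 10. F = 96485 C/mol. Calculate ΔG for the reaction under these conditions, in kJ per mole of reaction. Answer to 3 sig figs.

−149 kJ/mol

The standard cell potential is −0.40 − (−1.19) = +0.79 V, with n = 2 electrons in the balanced equation.
Here Q = ([Cr²⁺(aq)]^2·[Mn²⁺(aq)]) / [Cr³⁺(aq)]^2 = 4.34 (log Q = 0.637), giving E = +0.79 − (0.0592/2)·(0.637) = +0.7711 V.
Then ΔG = −nFE = −2 × 96485 × +0.7711 J/mol = −149 kJ/mol.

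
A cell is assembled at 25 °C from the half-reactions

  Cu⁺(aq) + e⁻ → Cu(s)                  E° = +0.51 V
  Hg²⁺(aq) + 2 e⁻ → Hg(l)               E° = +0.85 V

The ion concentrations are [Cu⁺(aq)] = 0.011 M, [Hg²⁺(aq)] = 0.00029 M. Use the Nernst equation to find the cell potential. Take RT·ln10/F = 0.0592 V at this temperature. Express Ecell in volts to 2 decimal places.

+0.35 V

The Hg²⁺/Hg couple has the more positive E°, so it is the cathode; Cu⁺/Cu is the anode.
The standard potential is +0.85 − (+0.51) = +0.34 V and the balanced reaction transfers n = 2 electrons.
Balancing gives Hg²⁺(aq) + 2 Cu(s) → Hg(l) + 2 Cu⁺(aq); hence Q = [Cu⁺(aq)]^2 / [Hg²⁺(aq)] = 0.417 (log Q = −0.380).
Applying E = E° − (RT ln10/nF)·log Q gives +0.34 − (0.0592/2)(−0.380) = +0.35 V.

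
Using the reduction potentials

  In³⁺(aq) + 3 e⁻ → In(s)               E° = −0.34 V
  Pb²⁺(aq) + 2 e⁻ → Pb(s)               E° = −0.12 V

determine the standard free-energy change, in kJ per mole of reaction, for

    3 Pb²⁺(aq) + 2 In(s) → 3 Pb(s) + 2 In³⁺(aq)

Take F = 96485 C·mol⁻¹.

In the reaction as written Pb²⁺(aq) is reduced, so the Pb²⁺/Pb couple is the cathode and In³⁺/In is the anode.
E°cell = −0.12 − (−0.34) = +0.22 V; balancing electrons gives n = 6.
ΔG° = −nFE°cell = −(6)(96485)(+0.22) J/mol = −127 kJ/mol.

−127 kJ/mol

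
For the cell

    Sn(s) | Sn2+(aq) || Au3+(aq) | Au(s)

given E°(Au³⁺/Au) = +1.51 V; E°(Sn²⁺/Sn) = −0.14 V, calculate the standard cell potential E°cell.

+1.65 V

By convention the left-hand electrode in cell notation is the anode (oxidation) and the right-hand electrode is the cathode (reduction).
E°cell = E°(right) − E°(left) = +1.51 − (−0.14) = +1.65 V.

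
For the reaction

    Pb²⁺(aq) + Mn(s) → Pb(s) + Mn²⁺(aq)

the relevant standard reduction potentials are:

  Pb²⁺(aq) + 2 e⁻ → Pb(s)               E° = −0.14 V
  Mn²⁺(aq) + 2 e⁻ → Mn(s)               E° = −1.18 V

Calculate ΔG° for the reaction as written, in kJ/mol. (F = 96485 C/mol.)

−201 kJ/mol

In the reaction as written Pb²⁺(aq) is reduced, so the Pb²⁺/Pb couple is the cathode and Mn²⁺/Mn is the anode.
E°cell = −0.14 − (−1.18) = +1.04 V; balancing electrons gives n = 2.
ΔG° = −nFE°cell = −(2)(96485)(+1.04) J/mol = −201 kJ/mol.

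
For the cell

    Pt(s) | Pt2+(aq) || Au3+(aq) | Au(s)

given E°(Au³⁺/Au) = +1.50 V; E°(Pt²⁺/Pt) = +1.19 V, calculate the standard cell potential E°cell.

By convention the left-hand electrode in cell notation is the anode (oxidation) and the right-hand electrode is the cathode (reduction).
E°cell = E°(right) − E°(left) = +1.50 − (+1.19) = +0.31 V.

+0.31 V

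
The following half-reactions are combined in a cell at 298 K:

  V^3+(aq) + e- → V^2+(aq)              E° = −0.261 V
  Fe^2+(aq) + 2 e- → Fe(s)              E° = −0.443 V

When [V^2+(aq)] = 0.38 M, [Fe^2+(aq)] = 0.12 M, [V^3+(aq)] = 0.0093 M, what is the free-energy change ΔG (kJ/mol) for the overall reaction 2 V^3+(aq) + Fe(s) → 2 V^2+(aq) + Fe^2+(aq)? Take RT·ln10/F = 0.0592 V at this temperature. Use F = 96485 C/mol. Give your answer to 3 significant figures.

The standard cell potential is −0.261 − (−0.443) = +0.182 V, with n = 2 electrons in the balanced equation.
Q = ([V^2+(aq)]^2·[Fe^2+(aq)]) / [V^3+(aq)]^2 = 200, so log Q = 2.302 and E = +0.182 − (0.0592/2)(2.302) = +0.1139 V.
Then ΔG = −nFE = −2 × 96485 × +0.1139 J/mol = −22.0 kJ/mol.

−22.0 kJ/mol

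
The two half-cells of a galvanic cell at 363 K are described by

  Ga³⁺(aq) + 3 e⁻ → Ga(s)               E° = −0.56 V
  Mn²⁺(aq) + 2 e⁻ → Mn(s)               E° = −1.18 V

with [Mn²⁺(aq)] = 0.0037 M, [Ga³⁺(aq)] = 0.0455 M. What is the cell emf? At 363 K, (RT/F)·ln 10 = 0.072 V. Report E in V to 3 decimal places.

+0.675 V

The Ga³⁺/Ga couple has the more positive E°, so it is the cathode; Mn²⁺/Mn is the anode.
E°cell = E°cat − E°an = −0.56 − (−1.18) = +0.62 V; n = 6.
For the overall reaction 2 Ga³⁺(aq) + 3 Mn(s) → 2 Ga(s) + 3 Mn²⁺(aq), Q = [Mn²⁺(aq)]^3 / [Ga³⁺(aq)]^2 = 2.45×10^−5, giving log Q = −4.611.
Applying E = E° − (RT ln10/nF)·log Q gives +0.62 − (0.072/6)(−4.611) = +0.675 V.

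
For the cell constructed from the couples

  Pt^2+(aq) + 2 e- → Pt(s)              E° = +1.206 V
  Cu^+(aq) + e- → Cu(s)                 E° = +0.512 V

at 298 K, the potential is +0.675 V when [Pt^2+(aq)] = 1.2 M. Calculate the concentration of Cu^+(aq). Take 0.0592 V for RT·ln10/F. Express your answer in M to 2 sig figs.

2.3 M

With Pt²⁺/Pt at the cathode and Cu⁺/Cu at the anode, E°cell = +1.206 − (+0.512) = +0.694 V (n = 2).
Rearranging E = E° − (0.0592/n)·log Q gives log Q = 2(+0.694 − (+0.675))/0.0592 = 0.642.
Balancing electrons gives Pt^2+(aq) + 2 Cu(s) → Pt(s) + 2 Cu^+(aq); thus Q = [Cu^+(aq)]^2 / [Pt^2+(aq)].
Solving for the unknown gives log [Cu^+(aq)] = 0.361, so [Cu^+(aq)] ≈ 2.3 M.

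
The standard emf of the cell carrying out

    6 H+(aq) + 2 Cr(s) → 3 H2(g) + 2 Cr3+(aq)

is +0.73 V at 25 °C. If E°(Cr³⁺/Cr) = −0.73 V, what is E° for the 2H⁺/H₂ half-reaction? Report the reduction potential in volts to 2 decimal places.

+0.00 V

In the reaction as written the 2H⁺/H₂ couple is reduced (cathode) and Cr³⁺/Cr is oxidized (anode), so E°cell = E°(2H⁺/H₂) − E°(Cr³⁺/Cr).
E°(2H⁺/H₂) = E°cell + E°(anode) = +0.73 + (−0.73) = +0.00 V.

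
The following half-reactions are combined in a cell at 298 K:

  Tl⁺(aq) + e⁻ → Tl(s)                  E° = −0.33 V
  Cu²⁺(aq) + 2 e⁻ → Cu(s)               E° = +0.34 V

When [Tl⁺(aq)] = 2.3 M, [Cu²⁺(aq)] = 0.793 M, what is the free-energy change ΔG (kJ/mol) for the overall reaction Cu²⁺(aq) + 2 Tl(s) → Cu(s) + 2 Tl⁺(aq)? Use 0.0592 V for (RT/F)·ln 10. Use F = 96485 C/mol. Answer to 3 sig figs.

−125 kJ/mol

The standard cell potential is +0.34 − (−0.33) = +0.67 V, with n = 2 electrons in the balanced equation.
Q = [Tl⁺(aq)]^2 / [Cu²⁺(aq)] = 6.67, so log Q = 0.824 and E = +0.67 − (0.0592/2)(0.824) = +0.6456 V.
Finally ΔG = −nFE = −(2)(96485 C/mol)(+0.6456 V) = −125 kJ/mol.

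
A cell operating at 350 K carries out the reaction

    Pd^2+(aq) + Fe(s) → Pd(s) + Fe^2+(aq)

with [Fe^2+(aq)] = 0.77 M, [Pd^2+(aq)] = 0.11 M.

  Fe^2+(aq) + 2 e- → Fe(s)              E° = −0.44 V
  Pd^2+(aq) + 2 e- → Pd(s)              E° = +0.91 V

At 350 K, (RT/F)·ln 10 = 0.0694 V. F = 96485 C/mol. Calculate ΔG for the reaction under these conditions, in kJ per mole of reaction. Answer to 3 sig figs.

−255 kJ/mol

With Pd²⁺/Pd reduced at the cathode, E°cell = +0.91 − (−0.44) = +1.35 V and n = 2.
Q = [Fe^2+(aq)] / [Pd^2+(aq)] = 7, so log Q = 0.845 and E = +1.35 − (0.0694/2)(0.845) = +1.3207 V.
Then ΔG = −nFE = −2 × 96485 × +1.3207 J/mol = −255 kJ/mol.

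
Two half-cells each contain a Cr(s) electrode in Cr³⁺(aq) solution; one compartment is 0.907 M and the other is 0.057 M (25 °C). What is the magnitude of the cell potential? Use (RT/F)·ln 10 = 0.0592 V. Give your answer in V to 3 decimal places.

For a concentration cell E°cell = 0, since both electrodes use the same couple.
The compartment with the higher Cr³⁺(aq) concentration (0.907 M) acts as the cathode; ions are reduced there and produced at the dilute (0.057 M) anode.
With n = 3, Ecell = −(0.0592/3)·log([dilute]/[conc]) = −(0.0592/3)·log(0.057/0.907) = +0.024 V.

0.024 V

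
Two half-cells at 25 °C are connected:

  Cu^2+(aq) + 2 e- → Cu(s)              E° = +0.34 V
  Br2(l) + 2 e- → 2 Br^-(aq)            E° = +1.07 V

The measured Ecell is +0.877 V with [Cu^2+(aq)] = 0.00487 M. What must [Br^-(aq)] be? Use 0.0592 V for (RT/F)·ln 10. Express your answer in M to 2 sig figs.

0.047 M

With Br₂/Br⁻ at the cathode and Cu²⁺/Cu at the anode, E°cell = +1.07 − (+0.34) = +0.73 V (n = 2).
Since E = E° − (0.0592/n)·log Q, log Q = n(E° − E)/0.0592 = −4.966.
The balanced reaction is Br2(l) + Cu(s) → 2 Br^-(aq) + Cu^2+(aq), so Q = [Br^-(aq)]^2·[Cu^2+(aq)].
Substituting the known concentrations and solving, log [Br^-(aq)] = −1.327 and [Br^-(aq)] = 0.047 M.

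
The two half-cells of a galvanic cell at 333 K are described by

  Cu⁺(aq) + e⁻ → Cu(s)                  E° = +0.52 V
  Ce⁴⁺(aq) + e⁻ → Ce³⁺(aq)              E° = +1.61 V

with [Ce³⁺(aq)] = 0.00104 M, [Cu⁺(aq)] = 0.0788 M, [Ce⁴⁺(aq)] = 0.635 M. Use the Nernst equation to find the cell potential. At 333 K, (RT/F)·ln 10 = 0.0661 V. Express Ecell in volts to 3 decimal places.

Since E°(Ce⁴⁺/Ce³⁺) > E°(Cu⁺/Cu), Ce⁴⁺/Ce³⁺ serves as the cathode.
The standard potential is +1.61 − (+0.52) = +1.09 V and the balanced reaction transfers n = 1 electron.
Balancing gives Ce⁴⁺(aq) + Cu(s) → Ce³⁺(aq) + Cu⁺(aq); hence Q = ([Ce³⁺(aq)]·[Cu⁺(aq)]) / [Ce⁴⁺(aq)] = 0.000129 (log Q = −3.889).
By the Nernst equation, E = +1.09 − (0.0661/1)·(−3.889) = +1.347 V.

+1.347 V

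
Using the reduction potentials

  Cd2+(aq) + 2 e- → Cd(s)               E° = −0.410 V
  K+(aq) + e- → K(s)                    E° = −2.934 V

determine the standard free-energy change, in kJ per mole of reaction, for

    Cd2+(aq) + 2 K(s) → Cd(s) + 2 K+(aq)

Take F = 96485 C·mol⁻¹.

In the reaction as written Cd2+(aq) is reduced, so the Cd²⁺/Cd couple is the cathode and K⁺/K is the anode.
E°cell = −0.410 − (−2.934) = +2.524 V; balancing electrons gives n = 2.
ΔG° = −nFE°cell = −(2)(96485)(+2.524) J/mol = −487 kJ/mol.

−487 kJ/mol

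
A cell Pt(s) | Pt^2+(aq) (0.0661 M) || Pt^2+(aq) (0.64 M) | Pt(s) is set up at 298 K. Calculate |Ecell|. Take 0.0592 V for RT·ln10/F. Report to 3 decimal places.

For a concentration cell E°cell = 0, since both electrodes use the same couple.
The compartment with the higher Pt^2+(aq) concentration (0.64 M) acts as the cathode; ions are reduced there and produced at the dilute (0.0661 M) anode.
With n = 2, Ecell = −(0.0592/2)·log([dilute]/[conc]) = −(0.0592/2)·log(0.0661/0.64) = +0.029 V.

0.029 V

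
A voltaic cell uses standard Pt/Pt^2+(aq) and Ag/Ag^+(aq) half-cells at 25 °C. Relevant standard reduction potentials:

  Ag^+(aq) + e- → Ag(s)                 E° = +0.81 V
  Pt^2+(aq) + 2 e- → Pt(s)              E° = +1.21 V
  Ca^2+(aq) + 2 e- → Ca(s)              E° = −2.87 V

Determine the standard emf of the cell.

The Pt²⁺/Pt couple has the higher E°, so Pt ion is reduced (cathode) and Ag is oxidized (anode).
E°cell = E°(cathode) − E°(anode) = +1.21 − (+0.81) = +0.40 V.

+0.40 V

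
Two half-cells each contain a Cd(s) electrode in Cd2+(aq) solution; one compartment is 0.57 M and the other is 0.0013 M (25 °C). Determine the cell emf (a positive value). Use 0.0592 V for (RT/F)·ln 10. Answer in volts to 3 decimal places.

0.078 V

For a concentration cell E°cell = 0, since both electrodes use the same couple.
The compartment with the higher Cd2+(aq) concentration (0.57 M) acts as the cathode; ions are reduced there and produced at the dilute (0.0013 M) anode.
With n = 2, Ecell = −(0.0592/2)·log([dilute]/[conc]) = −(0.0592/2)·log(0.0013/0.57) = +0.078 V.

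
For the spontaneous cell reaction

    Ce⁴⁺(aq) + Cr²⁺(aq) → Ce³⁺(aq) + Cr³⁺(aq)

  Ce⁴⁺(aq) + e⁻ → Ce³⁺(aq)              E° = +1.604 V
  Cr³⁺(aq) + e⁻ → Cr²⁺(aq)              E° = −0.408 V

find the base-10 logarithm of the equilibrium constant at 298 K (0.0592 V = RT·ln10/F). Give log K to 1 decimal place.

log K = 34.0

The Ce⁴⁺/Ce³⁺ couple is reduced (cathode); E°cell = +1.604 − (−0.408) = +2.012 V with n = 1.
At equilibrium E = 0, so log K = nE°cell / 0.0592 = (1)(+2.012) / 0.0592 = 34.0.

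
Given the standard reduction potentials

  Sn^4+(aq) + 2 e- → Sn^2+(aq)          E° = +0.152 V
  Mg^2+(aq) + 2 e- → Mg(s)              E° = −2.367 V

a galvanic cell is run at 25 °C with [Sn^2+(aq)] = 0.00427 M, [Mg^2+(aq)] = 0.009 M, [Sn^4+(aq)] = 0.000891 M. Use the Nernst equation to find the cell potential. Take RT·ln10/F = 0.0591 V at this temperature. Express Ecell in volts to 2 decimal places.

+2.56 V

Sn⁴⁺/Sn²⁺ is reduced (cathode, E° = +0.152 V) and Mg²⁺/Mg is oxidized (anode).
The standard potential is +0.152 − (−2.367) = +2.519 V and the balanced reaction transfers n = 2 electrons.
Balancing gives Sn^4+(aq) + Mg(s) → Sn^2+(aq) + Mg^2+(aq); hence Q = ([Sn^2+(aq)]·[Mg^2+(aq)]) / [Sn^4+(aq)] = 0.0431 (log Q = −1.365).
By the Nernst equation, E = +2.519 − (0.0591/2)·(−1.365) = +2.56 V.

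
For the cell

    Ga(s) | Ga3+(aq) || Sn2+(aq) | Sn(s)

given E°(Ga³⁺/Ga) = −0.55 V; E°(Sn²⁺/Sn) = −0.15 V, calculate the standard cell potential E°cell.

+0.40 V

By convention the left-hand electrode in cell notation is the anode (oxidation) and the right-hand electrode is the cathode (reduction).
E°cell = E°(right) − E°(left) = −0.15 − (−0.55) = +0.40 V.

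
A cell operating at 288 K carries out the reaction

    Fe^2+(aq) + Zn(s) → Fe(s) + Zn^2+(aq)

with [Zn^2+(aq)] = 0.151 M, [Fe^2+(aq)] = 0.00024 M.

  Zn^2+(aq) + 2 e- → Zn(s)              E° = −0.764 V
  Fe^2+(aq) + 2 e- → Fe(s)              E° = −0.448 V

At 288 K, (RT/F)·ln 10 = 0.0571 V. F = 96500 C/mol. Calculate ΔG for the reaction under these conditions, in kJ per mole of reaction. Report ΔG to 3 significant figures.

−45.6 kJ/mol

E°cell = −0.448 − (−0.764) = +0.316 V; the balanced reaction transfers n = 2 electrons.
The reaction quotient is [Zn^2+(aq)] / [Fe^2+(aq)] = 629; by Nernst, E = +0.316 − (0.0571/2)(2.799) = +0.2361 V.
Then ΔG = −nFE = −2 × 96500 × +0.2361 J/mol = −45.6 kJ/mol.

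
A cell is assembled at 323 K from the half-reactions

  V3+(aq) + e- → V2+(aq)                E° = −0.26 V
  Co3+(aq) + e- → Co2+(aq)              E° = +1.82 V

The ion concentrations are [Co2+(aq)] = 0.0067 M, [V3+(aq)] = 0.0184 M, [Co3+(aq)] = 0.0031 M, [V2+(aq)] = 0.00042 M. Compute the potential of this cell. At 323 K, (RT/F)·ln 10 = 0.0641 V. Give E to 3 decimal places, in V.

The Co³⁺/Co²⁺ couple has the more positive E°, so it is the cathode; V³⁺/V²⁺ is the anode.
E°cell = +1.82 − (−0.26) = +2.08 V, with n = 1 electron transferred.
Balancing gives Co3+(aq) + V2+(aq) → Co2+(aq) + V3+(aq); hence Q = ([Co2+(aq)]·[V3+(aq)]) / ([Co3+(aq)]·[V2+(aq)]) = 94.7 (log Q = 1.976).
Applying E = E° − (RT ln10/nF)·log Q gives +2.08 − (0.0641/1)(1.976) = +1.953 V.

+1.953 V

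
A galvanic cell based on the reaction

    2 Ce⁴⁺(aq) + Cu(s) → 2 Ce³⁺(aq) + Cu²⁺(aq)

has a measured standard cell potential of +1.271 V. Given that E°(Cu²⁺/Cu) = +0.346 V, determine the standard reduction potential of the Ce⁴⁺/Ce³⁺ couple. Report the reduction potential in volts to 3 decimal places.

In the reaction as written the Ce⁴⁺/Ce³⁺ couple is reduced (cathode) and Cu²⁺/Cu is oxidized (anode), so E°cell = E°(Ce⁴⁺/Ce³⁺) − E°(Cu²⁺/Cu).
E°(Ce⁴⁺/Ce³⁺) = E°cell + E°(anode) = +1.271 + (+0.346) = +1.617 V.

+1.617 V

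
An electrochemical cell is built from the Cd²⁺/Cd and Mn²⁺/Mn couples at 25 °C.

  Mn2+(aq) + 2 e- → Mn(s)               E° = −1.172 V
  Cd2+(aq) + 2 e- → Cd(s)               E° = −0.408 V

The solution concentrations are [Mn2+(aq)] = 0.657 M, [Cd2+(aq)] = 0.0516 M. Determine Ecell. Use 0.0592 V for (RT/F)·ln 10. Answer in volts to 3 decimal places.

+0.731 V

Cd²⁺/Cd is reduced (cathode, E° = −0.408 V) and Mn²⁺/Mn is oxidized (anode).
E°cell = −0.408 − (−1.172) = +0.764 V, with n = 2 electrons transferred.
Balancing gives Cd2+(aq) + Mn(s) → Cd(s) + Mn2+(aq); hence Q = [Mn2+(aq)] / [Cd2+(aq)] = 12.7 (log Q = 1.105).
Applying E = E° − (RT ln10/nF)·log Q gives +0.764 − (0.0592/2)(1.105) = +0.731 V.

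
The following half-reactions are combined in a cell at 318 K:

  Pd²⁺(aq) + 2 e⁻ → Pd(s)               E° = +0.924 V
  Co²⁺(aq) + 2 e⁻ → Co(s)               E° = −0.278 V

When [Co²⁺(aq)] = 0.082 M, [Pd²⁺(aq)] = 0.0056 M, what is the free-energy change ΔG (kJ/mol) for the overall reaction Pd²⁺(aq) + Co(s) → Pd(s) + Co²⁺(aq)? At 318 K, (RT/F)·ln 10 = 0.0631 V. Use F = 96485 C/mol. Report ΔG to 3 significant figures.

With Pd²⁺/Pd reduced at the cathode, E°cell = +0.924 − (−0.278) = +1.202 V and n = 2.
Here Q = [Co²⁺(aq)] / [Pd²⁺(aq)] = 14.6 (log Q = 1.166), giving E = +1.202 − (0.0631/2)·(1.166) = +1.1652 V.
Finally ΔG = −nFE = −(2)(96485 C/mol)(+1.1652 V) = −225 kJ/mol.

−225 kJ/mol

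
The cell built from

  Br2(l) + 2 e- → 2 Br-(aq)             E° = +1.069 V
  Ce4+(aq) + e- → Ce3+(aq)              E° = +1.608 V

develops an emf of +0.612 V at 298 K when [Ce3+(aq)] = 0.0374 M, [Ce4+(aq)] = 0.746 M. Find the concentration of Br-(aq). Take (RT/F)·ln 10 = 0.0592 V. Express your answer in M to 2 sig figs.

0.86 M

With Ce⁴⁺/Ce³⁺ at the cathode and Br₂/Br⁻ at the anode, E°cell = +1.608 − (+1.069) = +0.539 V (n = 2).
Rearranging E = E° − (0.0592/n)·log Q gives log Q = 2(+0.539 − (+0.612))/0.0592 = −2.466.
For 2 Ce4+(aq) + 2 Br-(aq) → 2 Ce3+(aq) + Br2(l), the reaction quotient is Q = [Ce3+(aq)]^2 / ([Ce4+(aq)]^2·[Br-(aq)]^2).
Solving for the unknown gives log [Br-(aq)] = −0.067, so [Br-(aq)] ≈ 0.86 M.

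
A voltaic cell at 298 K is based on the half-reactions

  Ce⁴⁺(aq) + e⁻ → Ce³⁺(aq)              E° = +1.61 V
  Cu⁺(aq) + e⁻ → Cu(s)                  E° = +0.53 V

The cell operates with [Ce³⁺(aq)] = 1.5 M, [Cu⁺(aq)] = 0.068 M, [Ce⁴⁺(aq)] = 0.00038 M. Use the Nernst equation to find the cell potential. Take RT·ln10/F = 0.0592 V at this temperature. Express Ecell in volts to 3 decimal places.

+0.936 V

Since E°(Ce⁴⁺/Ce³⁺) > E°(Cu⁺/Cu), Ce⁴⁺/Ce³⁺ serves as the cathode.
E°cell = E°cat − E°an = +1.61 − (+0.53) = +1.08 V; n = 1.
The balanced reaction is Ce⁴⁺(aq) + Cu(s) → Ce³⁺(aq) + Cu⁺(aq), so Q = ([Ce³⁺(aq)]·[Cu⁺(aq)]) / [Ce⁴⁺(aq)] = 268 and log Q = 2.429.
Applying E = E° − (RT ln10/nF)·log Q gives +1.08 − (0.0592/1)(2.429) = +0.936 V.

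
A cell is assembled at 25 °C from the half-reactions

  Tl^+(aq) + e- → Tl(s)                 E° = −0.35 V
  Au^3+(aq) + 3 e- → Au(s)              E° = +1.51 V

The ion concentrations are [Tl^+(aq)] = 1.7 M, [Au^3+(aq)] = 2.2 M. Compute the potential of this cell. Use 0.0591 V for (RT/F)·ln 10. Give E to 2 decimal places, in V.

+1.85 V

The Au³⁺/Au couple has the more positive E°, so it is the cathode; Tl⁺/Tl is the anode.
E°cell = +1.51 − (−0.35) = +1.86 V, with n = 3 electrons transferred.
For the overall reaction Au^3+(aq) + 3 Tl(s) → Au(s) + 3 Tl^+(aq), Q = [Tl^+(aq)]^3 / [Au^3+(aq)] = 2.23, giving log Q = 0.349.
E = E° − (0.0591/n)·log Q = +1.86 − (0.0591/3)(0.349) = +1.85 V.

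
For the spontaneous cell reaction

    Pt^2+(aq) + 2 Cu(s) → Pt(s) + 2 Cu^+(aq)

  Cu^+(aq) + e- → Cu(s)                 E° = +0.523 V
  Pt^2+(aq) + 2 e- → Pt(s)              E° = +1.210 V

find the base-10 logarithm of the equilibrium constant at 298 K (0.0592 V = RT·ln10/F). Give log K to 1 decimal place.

The Pt²⁺/Pt couple is reduced (cathode); E°cell = +1.210 − (+0.523) = +0.687 V with n = 2.
At equilibrium E = 0, so log K = nE°cell / 0.0592 = (2)(+0.687) / 0.0592 = 23.2.

log K = 23.2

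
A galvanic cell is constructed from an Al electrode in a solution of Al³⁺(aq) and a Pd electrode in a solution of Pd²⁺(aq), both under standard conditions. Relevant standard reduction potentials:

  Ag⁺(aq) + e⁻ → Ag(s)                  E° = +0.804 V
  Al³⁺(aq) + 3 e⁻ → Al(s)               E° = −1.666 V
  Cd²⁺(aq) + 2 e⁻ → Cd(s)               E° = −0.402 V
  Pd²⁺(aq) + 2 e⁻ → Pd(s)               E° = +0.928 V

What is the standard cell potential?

+2.594 V

Of the two couples in this cell, the one with the more positive reduction potential is reduced at the cathode: here that is Pd²⁺/Pd (+0.928 V); Al³⁺/Al (−1.666 V) is the anode.
E°cell = E°(cathode) − E°(anode) = +0.928 − (−1.666) = +2.594 V.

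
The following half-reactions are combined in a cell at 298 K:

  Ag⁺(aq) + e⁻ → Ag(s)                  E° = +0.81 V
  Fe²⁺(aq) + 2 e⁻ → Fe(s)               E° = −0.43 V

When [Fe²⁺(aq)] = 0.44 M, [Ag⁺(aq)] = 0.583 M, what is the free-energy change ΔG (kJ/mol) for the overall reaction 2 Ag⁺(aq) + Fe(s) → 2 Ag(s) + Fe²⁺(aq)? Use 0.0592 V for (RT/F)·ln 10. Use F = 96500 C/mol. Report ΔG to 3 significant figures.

E°cell = +0.81 − (−0.43) = +1.24 V; the balanced reaction transfers n = 2 electrons.
Q = [Fe²⁺(aq)] / [Ag⁺(aq)]^2 = 1.29, so log Q = 0.112 and E = +1.24 − (0.0592/2)(0.112) = +1.2367 V.
ΔG = −nFE = −(2)(96500)(+1.2367) J/mol = −239 kJ/mol.

−239 kJ/mol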